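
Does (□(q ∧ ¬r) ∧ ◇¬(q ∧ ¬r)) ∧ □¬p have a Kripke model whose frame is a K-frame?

No, unsatisfiable

1. (□(q ∧ ¬r) ∧ ◇¬(q ∧ ¬r)) ∧ □¬p, 0
2. □(q ∧ ¬r) ∧ ◇¬(q ∧ ¬r), 0   [∧-rule on 1]
3. □¬p, 0   [∧-rule on 1]
4. □(q ∧ ¬r), 0   [∧-rule on 2]
5. ◇¬(q ∧ ¬r), 0   [∧-rule on 2]
6. ¬(q ∧ ¬r), 1   [◇-rule on 5: fresh world 1, 0R1]
7. ¬p, 1   [□-rule on 3 via 0R1]
8. q ∧ ¬r, 1   [□-rule on 4 via 0R1]
9. q, 1   [∧-rule on 8]
10. ¬r, 1   [∧-rule on 8]
11. r, 1   [¬∧-rule on 6 (branches; this branch)]
Accessibility: 0R1
Branch closes: r and ¬r both at 1.
All branches of the tableau close; one closing branch shown above.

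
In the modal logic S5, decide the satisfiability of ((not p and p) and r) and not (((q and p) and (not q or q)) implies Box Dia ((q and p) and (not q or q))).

1. ((not p and p) and r) and not (((q and p) and (not q or q)) implies Box Dia ((q and p) and (not q or q))), u
2. (not p and p) and r, u
3. not (((q and p) and (not q or q)) implies Box Dia ((q and p) and (not q or q))), u
4. not p and p, u
5. r, u
6. (q and p) and (not q or q), u
7. not Box Dia ((q and p) and (not q or q)), u
8. not p, u
9. p, u
Accessibility: uRu
Branch closes: p and not p both at u.
All branches of the tableau close; one closing branch shown above.

Unsatisfiable (every branch closes)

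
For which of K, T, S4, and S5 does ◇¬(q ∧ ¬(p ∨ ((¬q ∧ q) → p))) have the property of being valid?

K-tableau for the negation ¬◇¬(q ∧ ¬(p ∨ ((¬q ∧ q) → p))):
1. ¬◇¬(q ∧ ¬(p ∨ ((¬q ∧ q) → p))), w0
Complete open branch: countermodel on a K-frame, so not valid in K.
T-tableau for the negation ¬◇¬(q ∧ ¬(p ∨ ((¬q ∧ q) → p))):
1. ¬◇¬(q ∧ ¬(p ∨ ((¬q ∧ q) → p))), w0
2. q ∧ ¬(p ∨ ((¬q ∧ q) → p)), w0
3. q, w0
4. ¬(p ∨ ((¬q ∧ q) → p)), w0
5. ¬p, w0
6. ¬((¬q ∧ q) → p), w0
7. ¬q ∧ q, w0
8. ¬q, w0
Accessibility: w0Rw0
Branch closes: q and ¬q both at w0.
Every branch closes (one shown): valid in T, hence also in S4, S5 (every theorem of T is a theorem of S4 and S5).

T, S4, S5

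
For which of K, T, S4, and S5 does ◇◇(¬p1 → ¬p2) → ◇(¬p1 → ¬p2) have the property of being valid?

S4, S5

T-tableau for the negation ¬(◇◇(¬p1 → ¬p2) → ◇(¬p1 → ¬p2)):
1. ¬(◇◇(¬p1 → ¬p2) → ◇(¬p1 → ¬p2)), 0
2. ◇◇(¬p1 → ¬p2), 0   [¬→-rule on 1]
3. ¬◇(¬p1 → ¬p2), 0   [¬→-rule on 1]
4. ¬(¬p1 → ¬p2), 0   [¬◇-rule on 3 via 0R0]
5. ¬p1, 0   [¬→-rule on 4]
6. p2, 0   [¬→-rule on 4]
7. ◇(¬p1 → ¬p2), 1   [◇-rule on 2: fresh world 1, 0R1]
8. ¬(¬p1 → ¬p2), 1   [¬◇-rule on 3 via 0R1]
9. ¬p1, 1   [¬→-rule on 8]
10. p2, 1   [¬→-rule on 8]
11. ¬p1 → ¬p2, 2   [◇-rule on 7: fresh world 2, 1R2]
12. ¬p2, 2   [→-rule on 11 (branches; this branch)]
Accessibility: 0R0, 0R1, 1R1, 1R2, 2R2
Complete open branch: countermodel on a T-frame, so not valid in T, nor in K (the same frame is also a K-frame).
S4-tableau for the negation ¬(◇◇(¬p1 → ¬p2) → ◇(¬p1 → ¬p2)):
1. ¬(◇◇(¬p1 → ¬p2) → ◇(¬p1 → ¬p2)), 0
2. ◇◇(¬p1 → ¬p2), 0   [¬→-rule on 1]
3. ¬◇(¬p1 → ¬p2), 0   [¬→-rule on 1]
4. ¬(¬p1 → ¬p2), 0   [¬◇-rule on 3 via 0R0]
5. ¬p1, 0   [¬→-rule on 4]
6. p2, 0   [¬→-rule on 4]
7. ◇(¬p1 → ¬p2), 1   [◇-rule on 2: fresh world 1, 0R1]
8. ¬(¬p1 → ¬p2), 1   [¬◇-rule on 3 via 0R1]
9. ¬p1, 1   [¬→-rule on 8]
10. p2, 1   [¬→-rule on 8]
11. ¬p1 → ¬p2, 2   [◇-rule on 7: fresh world 2, 1R2]
12. ¬(¬p1 → ¬p2), 2   [¬◇-rule on 3 via 0R2]
13. ¬p1, 2   [¬→-rule on 12]
14. p2, 2   [¬→-rule on 12]
15. ¬p2, 2   [→-rule on 11 (branches; this branch)]
Accessibility: 0R0, 0R1, 0R2, 1R1, 1R2, 2R2
Branch closes: p2 and ¬p2 both at 2.
Every branch closes (one shown): valid in S4, hence also in S5 (every theorem of S4 is a theorem of S5).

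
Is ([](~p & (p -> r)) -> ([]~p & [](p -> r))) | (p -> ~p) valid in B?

Tableau for the negation ~(([](~p & (p -> r)) -> ([]~p & [](p -> r))) | (p -> ~p)):
1. ~(([](~p & (p -> r)) -> ([]~p & [](p -> r))) | (p -> ~p)), w0
2. ~([](~p & (p -> r)) -> ([]~p & [](p -> r))), w0
3. ~(p -> ~p), w0
4. [](~p & (p -> r)), w0
5. ~([]~p & [](p -> r)), w0
6. p, w0
7. ~p & (p -> r), w0
8. ~p, w0
9. p -> r, w0
Accessibility: w0Rw0
Branch closes: p and ~p both at w0.
Every branch of the negation's tableau closes; the branch above is one of them.

Valid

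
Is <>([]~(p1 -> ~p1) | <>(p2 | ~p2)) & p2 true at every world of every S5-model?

Not valid

Tableau for the negation ~(<>([]~(p1 -> ~p1) | <>(p2 | ~p2)) & p2):
1. ~(<>([]~(p1 -> ~p1) | <>(p2 | ~p2)) & p2), 0
2. ~p2, 0
Accessibility: 0R0
The negation has an open branch (countermodel exists).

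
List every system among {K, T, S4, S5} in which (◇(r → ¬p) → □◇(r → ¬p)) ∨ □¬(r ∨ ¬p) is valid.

S5-tableau for the negation ¬((◇(r → ¬p) → □◇(r → ¬p)) ∨ □¬(r ∨ ¬p)):
1. ¬((◇(r → ¬p) → □◇(r → ¬p)) ∨ □¬(r ∨ ¬p)), 0
2. ¬(◇(r → ¬p) → □◇(r → ¬p)), 0
3. ¬□¬(r ∨ ¬p), 0
4. ◇(r → ¬p), 0
5. ¬□◇(r → ¬p), 0
6. r ∨ ¬p, 1
7. r, 1
8. r → ¬p, 2
9. ¬p, 2
10. ¬◇(r → ¬p), 3
11. ¬(r → ¬p), 0
12. r, 0
13. p, 0
14. ¬(r → ¬p), 1
15. p, 1
16. ¬(r → ¬p), 2
17. r, 2
18. p, 2
Accessibility: 0R0, 0R1, 0R2, 0R3, 1R0, 1R1, 1R2, 1R3, 2R0, 2R1, 2R2, 2R3, 3R0, 3R1, 3R2, 3R3
Branch closes: p and ¬p both at 2.
Every branch closes (one shown): valid in S5.
S4-tableau for the negation ¬((◇(r → ¬p) → □◇(r → ¬p)) ∨ □¬(r ∨ ¬p)):
1. ¬((◇(r → ¬p) → □◇(r → ¬p)) ∨ □¬(r ∨ ¬p)), 0
2. ¬(◇(r → ¬p) → □◇(r → ¬p)), 0
3. ¬□¬(r ∨ ¬p), 0
4. ◇(r → ¬p), 0
5. ¬□◇(r → ¬p), 0
6. r ∨ ¬p, 1
7. ¬p, 1
8. r → ¬p, 2
9. ¬p, 2
10. ¬◇(r → ¬p), 3
11. ¬(r → ¬p), 3
12. r, 3
13. p, 3
Accessibility: 0R0, 0R1, 0R2, 0R3, 1R1, 2R2, 3R3
Complete open branch: countermodel on an S4-frame, so not valid in S4, nor in K, T (the same frame is also a K-frame and a T-frame).

S5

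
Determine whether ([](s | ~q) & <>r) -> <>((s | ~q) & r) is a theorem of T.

Tableau for the negation ~(([](s | ~q) & <>r) -> <>((s | ~q) & r)):
1. ~(([](s | ~q) & <>r) -> <>((s | ~q) & r)), 0
2. [](s | ~q) & <>r, 0
3. ~<>((s | ~q) & r), 0
4. [](s | ~q), 0
5. <>r, 0
6. ~((s | ~q) & r), 0
7. s | ~q, 0
8. ~r, 0
9. ~q, 0
10. r, 1
11. ~((s | ~q) & r), 1
12. s | ~q, 1
13. ~(s | ~q), 1
14. ~s, 1
15. q, 1
16. ~q, 1
Accessibility: 0R0, 0R1, 1R1
Branch closes: q and ~q both at 1.
All branches of the negation close; one closing branch shown above.

Valid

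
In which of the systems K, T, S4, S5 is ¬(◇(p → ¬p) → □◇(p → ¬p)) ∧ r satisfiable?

K, T, S4

S5-tableau for the formula:
1. ¬(◇(p → ¬p) → □◇(p → ¬p)) ∧ r, 0
2. ¬(◇(p → ¬p) → □◇(p → ¬p)), 0   [∧-rule on 1]
3. r, 0   [∧-rule on 1]
4. ◇(p → ¬p), 0   [¬→-rule on 2]
5. ¬□◇(p → ¬p), 0   [¬→-rule on 2]
6. p → ¬p, 1   [◇-rule on 4: fresh world 1, 0R1]
7. ¬p, 1   [→-rule on 6 (branches; this branch)]
8. ¬◇(p → ¬p), 2   [¬□-rule on 5: fresh world 2, 0R2]
9. ¬(p → ¬p), 0   [¬◇-rule on 8 via 2R0]
10. p, 0   [¬→-rule on 9]
11. ¬(p → ¬p), 1   [¬◇-rule on 8 via 2R1]
12. p, 1   [¬→-rule on 11]
Accessibility: 0R0, 0R1, 0R2, 1R0, 1R1, 1R2, 2R0, 2R1, 2R2
Branch closes: p and ¬p both at 1.
Every branch closes (one shown): unsatisfiable in S5.
S4-tableau for the formula:
1. ¬(◇(p → ¬p) → □◇(p → ¬p)) ∧ r, 0
2. ¬(◇(p → ¬p) → □◇(p → ¬p)), 0   [∧-rule on 1]
3. r, 0   [∧-rule on 1]
4. ◇(p → ¬p), 0   [¬→-rule on 2]
5. ¬□◇(p → ¬p), 0   [¬→-rule on 2]
6. p → ¬p, 1   [◇-rule on 4: fresh world 1, 0R1]
7. ¬p, 1   [→-rule on 6 (branches; this branch)]
8. ¬◇(p → ¬p), 2   [¬□-rule on 5: fresh world 2, 0R2]
9. ¬(p → ¬p), 2   [¬◇-rule on 8 via 2R2]
10. p, 2   [¬→-rule on 9]
Accessibility: 0R0, 0R1, 0R2, 1R1, 2R2
Complete open branch: satisfiable in S4, hence also in K, T (this S4-model is also a K-model and a T-model).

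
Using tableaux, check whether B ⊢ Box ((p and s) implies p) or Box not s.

Tableau for the negation not (Box ((p and s) implies p) or Box not s):
1. not (Box ((p and s) implies p) or Box not s), w0
2. not Box ((p and s) implies p), w0   [neg-or-rule on 1]
3. not Box not s, w0   [neg-or-rule on 1]
4. not ((p and s) implies p), w1   [neg-Box-rule on 2: fresh world w1, w0Rw1]
5. p and s, w1   [neg-implies-rule on 4]
6. not p, w1   [neg-implies-rule on 4]
7. p, w1   [and-rule on 5]
8. s, w1   [and-rule on 5]
Accessibility: w0Rw0, w0Rw1, w1Rw0, w1Rw1
Branch closes: p and not p both at w1.
Every branch of the negation's tableau closes; the branch above is one of them.

Valid in B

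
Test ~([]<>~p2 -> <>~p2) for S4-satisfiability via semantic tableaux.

Unsatisfiable (every branch closes)

1. ~([]<>~p2 -> <>~p2), u
2. []<>~p2, u
3. ~<>~p2, u
4. <>~p2, u
5. p2, u
6. ~p2, v
7. <>~p2, v
8. p2, v
Accessibility: uRu, uRv, vRv
Branch closes: p2 and ~p2 both at v.
Every branch closes; the branch above is one of them.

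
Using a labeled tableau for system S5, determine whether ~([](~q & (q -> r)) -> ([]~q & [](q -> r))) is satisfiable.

No, unsatisfiable

1. ~([](~q & (q -> r)) -> ([]~q & [](q -> r))), u
2. [](~q & (q -> r)), u   [~->-rule on 1]
3. ~([]~q & [](q -> r)), u   [~->-rule on 1]
4. ~q & (q -> r), u   [[]-rule on 2 via uRu]
5. ~q, u   [&-rule on 4]
6. q -> r, u   [&-rule on 4]
7. ~[](q -> r), u   [~&-rule on 3 (branches; this branch)]
8. r, u   [->-rule on 6 (branches; this branch)]
9. ~(q -> r), v   [~[]-rule on 7: fresh world v, uRv]
10. q, v   [~->-rule on 9]
11. ~r, v   [~->-rule on 9]
12. ~q & (q -> r), v   [[]-rule on 2 via uRv]
13. ~q, v   [&-rule on 12]
14. q -> r, v   [&-rule on 12]
Accessibility: uRu, uRv, vRu, vRv
Branch closes: q and ~q both at v.
Every branch closes; the branch above is one of them.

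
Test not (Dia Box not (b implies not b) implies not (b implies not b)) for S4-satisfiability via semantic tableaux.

1. not (Dia Box not (b implies not b) implies not (b implies not b)), w0
2. Dia Box not (b implies not b), w0
3. b implies not b, w0
4. not b, w0
5. Box not (b implies not b), w1
6. not (b implies not b), w1
7. b, w1
Accessibility: w0Rw0, w0Rw1, w1Rw1

Satisfiable (open branch found)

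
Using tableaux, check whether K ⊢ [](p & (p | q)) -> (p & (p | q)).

Tableau for the negation ~([](p & (p | q)) -> (p & (p | q))):
1. ~([](p & (p | q)) -> (p & (p | q))), 0
2. [](p & (p | q)), 0
3. ~(p & (p | q)), 0
4. ~(p | q), 0
5. ~p, 0
6. ~q, 0
The negation has an open branch (countermodel exists).

No, not valid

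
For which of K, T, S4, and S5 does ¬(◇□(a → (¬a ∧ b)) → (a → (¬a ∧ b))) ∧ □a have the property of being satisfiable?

K

T-tableau for the formula:
1. ¬(◇□(a → (¬a ∧ b)) → (a → (¬a ∧ b))) ∧ □a, 0
2. ¬(◇□(a → (¬a ∧ b)) → (a → (¬a ∧ b))), 0
3. □a, 0
4. ◇□(a → (¬a ∧ b)), 0
5. ¬(a → (¬a ∧ b)), 0
6. a, 0
7. ¬(¬a ∧ b), 0
8. ¬b, 0
9. □(a → (¬a ∧ b)), 1
10. a, 1
11. a → (¬a ∧ b), 1
12. ¬a ∧ b, 1
13. ¬a, 1
14. b, 1
Accessibility: 0R0, 0R1, 1R1
Branch closes: a and ¬a both at 1.
Every branch closes (one shown): unsatisfiable in T, hence also in S4, S5 (every S4/S5-frame is a T-frame).
K-tableau for the formula:
1. ¬(◇□(a → (¬a ∧ b)) → (a → (¬a ∧ b))) ∧ □a, 0
2. ¬(◇□(a → (¬a ∧ b)) → (a → (¬a ∧ b))), 0
3. □a, 0
4. ◇□(a → (¬a ∧ b)), 0
5. ¬(a → (¬a ∧ b)), 0
6. a, 0
7. ¬(¬a ∧ b), 0
8. ¬b, 0
9. □(a → (¬a ∧ b)), 1
10. a, 1
Accessibility: 0R1
Complete open branch: satisfiable in K.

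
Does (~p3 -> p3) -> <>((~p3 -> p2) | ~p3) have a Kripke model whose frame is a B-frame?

1. (~p3 -> p3) -> <>((~p3 -> p2) | ~p3), u
2. <>((~p3 -> p2) | ~p3), u
3. (~p3 -> p2) | ~p3, v
4. ~p3, v
Accessibility: uRu, uRv, vRu, vRv

Yes, satisfiable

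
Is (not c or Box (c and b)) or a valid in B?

Tableau for the negation not ((not c or Box (c and b)) or a):
1. not ((not c or Box (c and b)) or a), w0
2. not (not c or Box (c and b)), w0
3. not a, w0
4. c, w0
5. not Box (c and b), w0
6. not (c and b), w1
7. not b, w1
Accessibility: w0Rw0, w0Rw1, w1Rw0, w1Rw1
The negation has an open branch (countermodel exists).

Not valid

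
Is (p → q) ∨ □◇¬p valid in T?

Invalid (countermodel exists)

Tableau for the negation ¬((p → q) ∨ □◇¬p):
1. ¬((p → q) ∨ □◇¬p), 0
2. ¬(p → q), 0
3. ¬□◇¬p, 0
4. p, 0
5. ¬q, 0
6. ¬◇¬p, 1
7. p, 1
Accessibility: 0R0, 0R1, 1R1
The negation has an open branch (countermodel exists).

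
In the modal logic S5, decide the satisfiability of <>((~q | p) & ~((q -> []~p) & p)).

Yes, satisfiable

1. <>((~q | p) & ~((q -> []~p) & p)), u
2. (~q | p) & ~((q -> []~p) & p), v
3. ~q | p, v
4. ~((q -> []~p) & p), v
5. p, v
6. ~(q -> []~p), v
7. q, v
8. ~[]~p, v
9. p, w
Accessibility: uRu, uRv, uRw, vRu, vRv, vRw, wRu, wRv, wRw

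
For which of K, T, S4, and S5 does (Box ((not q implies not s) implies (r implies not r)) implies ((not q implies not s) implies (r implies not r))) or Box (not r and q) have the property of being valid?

T, S4, S5

T-tableau for the negation not ((Box ((not q implies not s) implies (r implies not r)) implies ((not q implies not s) implies (r implies not r))) or Box (not r and q)):
1. not ((Box ((not q implies not s) implies (r implies not r)) implies ((not q implies not s) implies (r implies not r))) or Box (not r and q)), u
2. not (Box ((not q implies not s) implies (r implies not r)) implies ((not q implies not s) implies (r implies not r))), u   [neg-or-rule on 1]
3. not Box (not r and q), u   [neg-or-rule on 1]
4. Box ((not q implies not s) implies (r implies not r)), u   [neg-implies-rule on 2]
5. not ((not q implies not s) implies (r implies not r)), u   [neg-implies-rule on 2]
6. not q implies not s, u   [neg-implies-rule on 5]
7. not (r implies not r), u   [neg-implies-rule on 5]
8. r, u   [neg-implies-rule on 7]
9. (not q implies not s) implies (r implies not r), u   [Box-rule on 4 via uRu]
10. not s, u   [implies-rule on 6 (branches; this branch)]
11. r implies not r, u   [implies-rule on 9 (branches; this branch)]
12. not r, u   [implies-rule on 11 (branches; this branch)]
Accessibility: uRu
Branch closes: r and not r both at u.
Every branch closes (one shown): valid in T, hence also in S4, S5 (every theorem of T is a theorem of S4 and S5).
K-tableau for the negation not ((Box ((not q implies not s) implies (r implies not r)) implies ((not q implies not s) implies (r implies not r))) or Box (not r and q)):
1. not ((Box ((not q implies not s) implies (r implies not r)) implies ((not q implies not s) implies (r implies not r))) or Box (not r and q)), u
2. not (Box ((not q implies not s) implies (r implies not r)) implies ((not q implies not s) implies (r implies not r))), u   [neg-or-rule on 1]
3. not Box (not r and q), u   [neg-or-rule on 1]
4. Box ((not q implies not s) implies (r implies not r)), u   [neg-implies-rule on 2]
5. not ((not q implies not s) implies (r implies not r)), u   [neg-implies-rule on 2]
6. not q implies not s, u   [neg-implies-rule on 5]
7. not (r implies not r), u   [neg-implies-rule on 5]
8. r, u   [neg-implies-rule on 7]
9. not s, u   [implies-rule on 6 (branches; this branch)]
10. not (not r and q), v   [neg-Box-rule on 3: fresh world v, uRv]
11. (not q implies not s) implies (r implies not r), v   [Box-rule on 4 via uRv]
12. not q, v   [neg-and-rule on 10 (branches; this branch)]
13. r implies not r, v   [implies-rule on 11 (branches; this branch)]
14. not r, v   [implies-rule on 13 (branches; this branch)]
Accessibility: uRv
Complete open branch: countermodel on a K-frame, so not valid in K.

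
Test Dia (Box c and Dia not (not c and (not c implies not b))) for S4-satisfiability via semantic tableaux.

Yes, satisfiable

1. Dia (Box c and Dia not (not c and (not c implies not b))), 0
2. Box c and Dia not (not c and (not c implies not b)), 1   [Dia-rule on 1: fresh world 1, 0R1]
3. Box c, 1   [and-rule on 2]
4. Dia not (not c and (not c implies not b)), 1   [and-rule on 2]
5. c, 1   [Box-rule on 3 via 1R1]
6. not (not c and (not c implies not b)), 2   [Dia-rule on 4: fresh world 2, 1R2]
7. c, 2   [Box-rule on 3 via 1R2]
Accessibility: 0R0, 0R1, 0R2, 1R1, 1R2, 2R2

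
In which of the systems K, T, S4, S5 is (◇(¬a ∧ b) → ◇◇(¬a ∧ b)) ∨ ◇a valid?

T-tableau for the negation ¬((◇(¬a ∧ b) → ◇◇(¬a ∧ b)) ∨ ◇a):
1. ¬((◇(¬a ∧ b) → ◇◇(¬a ∧ b)) ∨ ◇a), u
2. ¬(◇(¬a ∧ b) → ◇◇(¬a ∧ b)), u
3. ¬◇a, u
4. ◇(¬a ∧ b), u
5. ¬◇◇(¬a ∧ b), u
6. ¬a, u
7. ¬◇(¬a ∧ b), u
8. ¬(¬a ∧ b), u
9. ¬b, u
10. ¬a ∧ b, v
11. ¬a, v
12. b, v
13. ¬◇(¬a ∧ b), v
14. ¬(¬a ∧ b), v
15. ¬b, v
Accessibility: uRu, uRv, vRv
Branch closes: b and ¬b both at v.
Every branch closes (one shown): valid in T, hence also in S4, S5 (every theorem of T is a theorem of S4 and S5).
K-tableau for the negation ¬((◇(¬a ∧ b) → ◇◇(¬a ∧ b)) ∨ ◇a):
1. ¬((◇(¬a ∧ b) → ◇◇(¬a ∧ b)) ∨ ◇a), u
2. ¬(◇(¬a ∧ b) → ◇◇(¬a ∧ b)), u
3. ¬◇a, u
4. ◇(¬a ∧ b), u
5. ¬◇◇(¬a ∧ b), u
6. ¬a ∧ b, v
7. ¬a, v
8. b, v
9. ¬◇(¬a ∧ b), v
Accessibility: uRv
Complete open branch: countermodel on a K-frame, so not valid in K.

T, S4, S5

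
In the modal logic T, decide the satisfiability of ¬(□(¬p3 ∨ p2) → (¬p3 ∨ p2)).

1. ¬(□(¬p3 ∨ p2) → (¬p3 ∨ p2)), 0
2. □(¬p3 ∨ p2), 0
3. ¬(¬p3 ∨ p2), 0
4. p3, 0
5. ¬p2, 0
6. ¬p3 ∨ p2, 0
7. p2, 0
Accessibility: 0R0
Branch closes: p2 and ¬p2 both at 0.
Every branch closes; the branch above is one of them.

Unsatisfiable (every branch closes)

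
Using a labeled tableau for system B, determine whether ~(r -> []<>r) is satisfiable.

No, unsatisfiable

1. ~(r -> []<>r), u
2. r, u
3. ~[]<>r, u
4. ~<>r, v
5. ~r, u
Accessibility: uRu, uRv, vRu, vRv
Branch closes: r and ~r both at u.
(One branch shown.) All branches close.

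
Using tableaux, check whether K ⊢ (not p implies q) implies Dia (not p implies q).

Tableau for the negation not ((not p implies q) implies Dia (not p implies q)):
1. not ((not p implies q) implies Dia (not p implies q)), u
2. not p implies q, u
3. not Dia (not p implies q), u
4. q, u
The negation has an open branch (countermodel exists).

Not valid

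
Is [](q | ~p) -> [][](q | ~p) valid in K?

Invalid (countermodel exists)

Tableau for the negation ~([](q | ~p) -> [][](q | ~p)):
1. ~([](q | ~p) -> [][](q | ~p)), w0
2. [](q | ~p), w0
3. ~[][](q | ~p), w0
4. ~[](q | ~p), w1
5. q | ~p, w1
6. ~p, w1
7. ~(q | ~p), w2
8. ~q, w2
9. p, w2
Accessibility: w0Rw1, w1Rw2
The negation has an open branch (countermodel exists).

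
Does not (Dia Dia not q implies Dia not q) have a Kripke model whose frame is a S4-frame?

1. not (Dia Dia not q implies Dia not q), 0
2. Dia Dia not q, 0   [neg-implies-rule on 1]
3. not Dia not q, 0   [neg-implies-rule on 1]
4. q, 0   [neg-Dia-rule on 3 via 0R0]
5. Dia not q, 1   [Dia-rule on 2: fresh world 1, 0R1]
6. q, 1   [neg-Dia-rule on 3 via 0R1]
7. not q, 2   [Dia-rule on 5: fresh world 2, 1R2]
8. q, 2   [neg-Dia-rule on 3 via 0R2]
Accessibility: 0R0, 0R1, 0R2, 1R1, 1R2, 2R2
Branch closes: q and not q both at 2.
Every branch closes; the branch above is one of them.

No, unsatisfiable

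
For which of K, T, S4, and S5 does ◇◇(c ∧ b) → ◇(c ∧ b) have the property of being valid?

S4, S5

T-tableau for the negation ¬(◇◇(c ∧ b) → ◇(c ∧ b)):
1. ¬(◇◇(c ∧ b) → ◇(c ∧ b)), w0
2. ◇◇(c ∧ b), w0
3. ¬◇(c ∧ b), w0
4. ¬(c ∧ b), w0
5. ¬b, w0
6. ◇(c ∧ b), w1
7. ¬(c ∧ b), w1
8. ¬b, w1
9. c ∧ b, w2
10. c, w2
11. b, w2
Accessibility: w0Rw0, w0Rw1, w1Rw1, w1Rw2, w2Rw2
Complete open branch: countermodel on a T-frame, so not valid in T, nor in K (the same frame is also a K-frame).
S4-tableau for the negation ¬(◇◇(c ∧ b) → ◇(c ∧ b)):
1. ¬(◇◇(c ∧ b) → ◇(c ∧ b)), w0
2. ◇◇(c ∧ b), w0
3. ¬◇(c ∧ b), w0
4. ¬(c ∧ b), w0
5. ¬b, w0
6. ◇(c ∧ b), w1
7. ¬(c ∧ b), w1
8. ¬b, w1
9. c ∧ b, w2
10. c, w2
11. b, w2
12. ¬(c ∧ b), w2
13. ¬b, w2
Accessibility: w0Rw0, w0Rw1, w0Rw2, w1Rw1, w1Rw2, w2Rw2
Branch closes: b and ¬b both at w2.
Every branch closes (one shown): valid in S4, hence also in S5 (every theorem of S4 is a theorem of S5).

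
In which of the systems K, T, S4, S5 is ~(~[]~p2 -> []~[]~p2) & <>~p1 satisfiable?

S4-tableau for the formula:
1. ~(~[]~p2 -> []~[]~p2) & <>~p1, w0
2. ~(~[]~p2 -> []~[]~p2), w0   [&-rule on 1]
3. <>~p1, w0   [&-rule on 1]
4. ~[]~p2, w0   [~->-rule on 2]
5. ~[]~[]~p2, w0   [~->-rule on 2]
6. ~p1, w1   [<>-rule on 3: fresh world w1, w0Rw1]
7. p2, w2   [~[]-rule on 4: fresh world w2, w0Rw2]
8. []~p2, w3   [~[]-rule on 5: fresh world w3, w0Rw3]
9. ~p2, w3   [[]-rule on 8 via w3Rw3]
Accessibility: w0Rw0, w0Rw1, w0Rw2, w0Rw3, w1Rw1, w2Rw2, w3Rw3
Complete open branch: satisfiable in S4, hence also in K, T (this S4-model is also a K-model and a T-model).
S5-tableau for the formula:
1. ~(~[]~p2 -> []~[]~p2) & <>~p1, w0
2. ~(~[]~p2 -> []~[]~p2), w0   [&-rule on 1]
3. <>~p1, w0   [&-rule on 1]
4. ~[]~p2, w0   [~->-rule on 2]
5. ~[]~[]~p2, w0   [~->-rule on 2]
6. ~p1, w1   [<>-rule on 3: fresh world w1, w0Rw1]
7. p2, w2   [~[]-rule on 4: fresh world w2, w0Rw2]
8. []~p2, w3   [~[]-rule on 5: fresh world w3, w0Rw3]
9. ~p2, w0   [[]-rule on 8 via w3Rw0]
10. ~p2, w1   [[]-rule on 8 via w3Rw1]
11. ~p2, w2   [[]-rule on 8 via w3Rw2]
Accessibility: w0Rw0, w0Rw1, w0Rw2, w0Rw3, w1Rw0, w1Rw1, w1Rw2, w1Rw3, w2Rw0, w2Rw1, w2Rw2, w2Rw3, w3Rw0, w3Rw1, w3Rw2, w3Rw3
Branch closes: p2 and ~p2 both at w2.
Every branch closes (one shown): unsatisfiable in S5.

K, T, S4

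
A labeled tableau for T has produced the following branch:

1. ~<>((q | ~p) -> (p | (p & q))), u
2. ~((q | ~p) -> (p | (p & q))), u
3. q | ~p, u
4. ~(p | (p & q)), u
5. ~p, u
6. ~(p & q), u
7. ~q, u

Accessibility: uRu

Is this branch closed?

There is no literal clash: for every atom and world, at most one sign appears.

Open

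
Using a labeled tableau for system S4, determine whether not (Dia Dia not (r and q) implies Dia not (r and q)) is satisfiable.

1. not (Dia Dia not (r and q) implies Dia not (r and q)), u
2. Dia Dia not (r and q), u
3. not Dia not (r and q), u
4. r and q, u
5. r, u
6. q, u
7. Dia not (r and q), v
8. r and q, v
9. r, v
10. q, v
11. not (r and q), w
12. r and q, w
13. r, w
14. q, w
15. not q, w
Accessibility: uRu, uRv, uRw, vRv, vRw, wRw
Branch closes: q and not q both at w.
Every branch closes; the branch above is one of them.

Unsatisfiable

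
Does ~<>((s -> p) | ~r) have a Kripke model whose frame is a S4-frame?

Satisfiable (open branch found)

1. ~<>((s -> p) | ~r), u
2. ~((s -> p) | ~r), u
3. ~(s -> p), u
4. r, u
5. s, u
6. ~p, u
Accessibility: uRu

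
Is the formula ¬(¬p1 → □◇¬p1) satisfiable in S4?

1. ¬(¬p1 → □◇¬p1), w0
2. ¬p1, w0
3. ¬□◇¬p1, w0
4. ¬◇¬p1, w1
5. p1, w1
Accessibility: w0Rw0, w0Rw1, w1Rw1

Yes, satisfiable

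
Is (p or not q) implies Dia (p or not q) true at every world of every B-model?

Tableau for the negation not ((p or not q) implies Dia (p or not q)):
1. not ((p or not q) implies Dia (p or not q)), 0
2. p or not q, 0
3. not Dia (p or not q), 0
4. not (p or not q), 0
5. not p, 0
6. q, 0
7. not q, 0
Accessibility: 0R0
Branch closes: q and not q both at 0.
Every branch of the negation's tableau closes; the branch above is one of them.

Valid in B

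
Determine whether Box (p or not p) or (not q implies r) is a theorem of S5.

Tableau for the negation not (Box (p or not p) or (not q implies r)):
1. not (Box (p or not p) or (not q implies r)), u
2. not Box (p or not p), u
3. not (not q implies r), u
4. not q, u
5. not r, u
6. not (p or not p), v
7. not p, v
8. p, v
Accessibility: uRu, uRv, vRu, vRv
Branch closes: p and not p both at v.
Every branch of the negation's tableau closes; the branch above is one of them.

Yes, valid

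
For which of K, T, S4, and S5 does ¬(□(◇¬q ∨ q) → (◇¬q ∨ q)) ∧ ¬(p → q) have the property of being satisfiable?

K-tableau for the formula:
1. ¬(□(◇¬q ∨ q) → (◇¬q ∨ q)) ∧ ¬(p → q), 0
2. ¬(□(◇¬q ∨ q) → (◇¬q ∨ q)), 0
3. ¬(p → q), 0
4. □(◇¬q ∨ q), 0
5. ¬(◇¬q ∨ q), 0
6. p, 0
7. ¬q, 0
8. ¬◇¬q, 0
Complete open branch: satisfiable in K.
T-tableau for the formula:
1. ¬(□(◇¬q ∨ q) → (◇¬q ∨ q)) ∧ ¬(p → q), 0
2. ¬(□(◇¬q ∨ q) → (◇¬q ∨ q)), 0
3. ¬(p → q), 0
4. □(◇¬q ∨ q), 0
5. ¬(◇¬q ∨ q), 0
6. p, 0
7. ¬q, 0
8. ¬◇¬q, 0
9. ◇¬q ∨ q, 0
10. q, 0
Accessibility: 0R0
Branch closes: q and ¬q both at 0.
Every branch closes (one shown): unsatisfiable in T, hence also in S4, S5 (every S4/S5-frame is a T-frame).

K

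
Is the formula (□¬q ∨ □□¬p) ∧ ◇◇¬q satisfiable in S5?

Satisfiable

1. (□¬q ∨ □□¬p) ∧ ◇◇¬q, u
2. □¬q ∨ □□¬p, u
3. ◇◇¬q, u
4. □□¬p, u
5. □¬p, u
6. ¬p, u
7. ◇¬q, v
8. □¬p, v
9. ¬p, v
10. ¬q, w
11. □¬p, w
12. ¬p, w
Accessibility: uRu, uRv, uRw, vRu, vRv, vRw, wRu, wRv, wRw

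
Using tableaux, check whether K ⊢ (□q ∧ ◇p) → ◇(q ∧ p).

Valid in K

Tableau for the negation ¬((□q ∧ ◇p) → ◇(q ∧ p)):
1. ¬((□q ∧ ◇p) → ◇(q ∧ p)), u
2. □q ∧ ◇p, u
3. ¬◇(q ∧ p), u
4. □q, u
5. ◇p, u
6. p, v
7. ¬(q ∧ p), v
8. q, v
9. ¬p, v
Accessibility: uRv
Branch closes: p and ¬p both at v.
All branches of the negation close; one closing branch shown above.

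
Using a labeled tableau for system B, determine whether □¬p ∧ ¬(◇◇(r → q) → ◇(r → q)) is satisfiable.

Satisfiable

1. □¬p ∧ ¬(◇◇(r → q) → ◇(r → q)), 0
2. □¬p, 0
3. ¬(◇◇(r → q) → ◇(r → q)), 0
4. ◇◇(r → q), 0
5. ¬◇(r → q), 0
6. ¬p, 0
7. ¬(r → q), 0
8. r, 0
9. ¬q, 0
10. ◇(r → q), 1
11. ¬p, 1
12. ¬(r → q), 1
13. r, 1
14. ¬q, 1
15. r → q, 2
16. q, 2
Accessibility: 0R0, 0R1, 1R0, 1R1, 1R2, 2R1, 2R2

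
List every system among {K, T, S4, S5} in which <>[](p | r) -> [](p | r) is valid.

S5

S4-tableau for the negation ~(<>[](p | r) -> [](p | r)):
1. ~(<>[](p | r) -> [](p | r)), u
2. <>[](p | r), u
3. ~[](p | r), u
4. [](p | r), v
5. p | r, v
6. r, v
7. ~(p | r), w
8. ~p, w
9. ~r, w
Accessibility: uRu, uRv, uRw, vRv, wRw
Complete open branch: countermodel on an S4-frame, so not valid in S4, nor in K, T (the same frame is also a K-frame and a T-frame).
S5-tableau for the negation ~(<>[](p | r) -> [](p | r)):
1. ~(<>[](p | r) -> [](p | r)), u
2. <>[](p | r), u
3. ~[](p | r), u
4. [](p | r), v
5. p | r, u
6. p | r, v
7. r, u
8. r, v
9. ~(p | r), w
10. ~p, w
11. ~r, w
12. p | r, w
13. r, w
Accessibility: uRu, uRv, uRw, vRu, vRv, vRw, wRu, wRv, wRw
Branch closes: r and ~r both at w.
Every branch closes (one shown): valid in S5.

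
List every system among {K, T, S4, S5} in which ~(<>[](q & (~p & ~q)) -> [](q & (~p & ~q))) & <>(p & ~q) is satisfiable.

T-tableau for the formula:
1. ~(<>[](q & (~p & ~q)) -> [](q & (~p & ~q))) & <>(p & ~q), u
2. ~(<>[](q & (~p & ~q)) -> [](q & (~p & ~q))), u
3. <>(p & ~q), u
4. <>[](q & (~p & ~q)), u
5. ~[](q & (~p & ~q)), u
6. p & ~q, v
7. p, v
8. ~q, v
9. [](q & (~p & ~q)), w
10. q & (~p & ~q), w
11. q, w
12. ~p & ~q, w
13. ~p, w
14. ~q, w
Accessibility: uRu, uRv, uRw, vRv, wRw
Branch closes: q and ~q both at w.
Every branch closes (one shown): unsatisfiable in T, hence also in S4, S5 (every S4/S5-frame is a T-frame).
K-tableau for the formula:
1. ~(<>[](q & (~p & ~q)) -> [](q & (~p & ~q))) & <>(p & ~q), u
2. ~(<>[](q & (~p & ~q)) -> [](q & (~p & ~q))), u
3. <>(p & ~q), u
4. <>[](q & (~p & ~q)), u
5. ~[](q & (~p & ~q)), u
6. p & ~q, v
7. p, v
8. ~q, v
9. [](q & (~p & ~q)), w
10. ~(q & (~p & ~q)), x
11. ~(~p & ~q), x
12. q, x
Accessibility: uRv, uRw, uRx
Complete open branch: satisfiable in K.

K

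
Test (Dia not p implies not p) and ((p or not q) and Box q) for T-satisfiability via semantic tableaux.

Satisfiable

1. (Dia not p implies not p) and ((p or not q) and Box q), w0
2. Dia not p implies not p, w0
3. (p or not q) and Box q, w0
4. p or not q, w0
5. Box q, w0
6. q, w0
7. not Dia not p, w0
8. p, w0
Accessibility: w0Rw0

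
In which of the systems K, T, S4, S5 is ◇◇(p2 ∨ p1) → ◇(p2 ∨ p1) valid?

S4-tableau for the negation ¬(◇◇(p2 ∨ p1) → ◇(p2 ∨ p1)):
1. ¬(◇◇(p2 ∨ p1) → ◇(p2 ∨ p1)), 0
2. ◇◇(p2 ∨ p1), 0
3. ¬◇(p2 ∨ p1), 0
4. ¬(p2 ∨ p1), 0
5. ¬p2, 0
6. ¬p1, 0
7. ◇(p2 ∨ p1), 1
8. ¬(p2 ∨ p1), 1
9. ¬p2, 1
10. ¬p1, 1
11. p2 ∨ p1, 2
12. ¬(p2 ∨ p1), 2
13. ¬p2, 2
14. ¬p1, 2
15. p1, 2
Accessibility: 0R0, 0R1, 0R2, 1R1, 1R2, 2R2
Branch closes: p1 and ¬p1 both at 2.
Every branch closes (one shown): valid in S4, hence also in S5 (every theorem of S4 is a theorem of S5).
T-tableau for the negation ¬(◇◇(p2 ∨ p1) → ◇(p2 ∨ p1)):
1. ¬(◇◇(p2 ∨ p1) → ◇(p2 ∨ p1)), 0
2. ◇◇(p2 ∨ p1), 0
3. ¬◇(p2 ∨ p1), 0
4. ¬(p2 ∨ p1), 0
5. ¬p2, 0
6. ¬p1, 0
7. ◇(p2 ∨ p1), 1
8. ¬(p2 ∨ p1), 1
9. ¬p2, 1
10. ¬p1, 1
11. p2 ∨ p1, 2
12. p1, 2
Accessibility: 0R0, 0R1, 1R1, 1R2, 2R2
Complete open branch: countermodel on a T-frame, so not valid in T, nor in K (the same frame is also a K-frame).

S4, S5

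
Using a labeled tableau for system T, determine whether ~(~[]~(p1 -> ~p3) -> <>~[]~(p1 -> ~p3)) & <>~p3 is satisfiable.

1. ~(~[]~(p1 -> ~p3) -> <>~[]~(p1 -> ~p3)) & <>~p3, 0
2. ~(~[]~(p1 -> ~p3) -> <>~[]~(p1 -> ~p3)), 0
3. <>~p3, 0
4. ~[]~(p1 -> ~p3), 0
5. ~<>~[]~(p1 -> ~p3), 0
6. []~(p1 -> ~p3), 0
7. ~(p1 -> ~p3), 0
8. p1, 0
9. p3, 0
10. ~p3, 1
11. []~(p1 -> ~p3), 1
12. ~(p1 -> ~p3), 1
13. p1, 1
14. p3, 1
Accessibility: 0R0, 0R1, 1R1
Branch closes: p3 and ~p3 both at 1.
All branches of the tableau close; one closing branch shown above.

No, unsatisfiable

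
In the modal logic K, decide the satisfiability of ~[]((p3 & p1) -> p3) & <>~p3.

Unsatisfiable

1. ~[]((p3 & p1) -> p3) & <>~p3, u
2. ~[]((p3 & p1) -> p3), u   [&-rule on 1]
3. <>~p3, u   [&-rule on 1]
4. ~((p3 & p1) -> p3), v   [~[]-rule on 2: fresh world v, uRv]
5. p3 & p1, v   [~->-rule on 4]
6. ~p3, v   [~->-rule on 4]
7. p3, v   [&-rule on 5]
8. p1, v   [&-rule on 5]
Accessibility: uRv
Branch closes: p3 and ~p3 both at v.
(One branch shown.) All branches close.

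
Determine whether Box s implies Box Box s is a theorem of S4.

Valid

Tableau for the negation not (Box s implies Box Box s):
1. not (Box s implies Box Box s), u
2. Box s, u
3. not Box Box s, u
4. s, u
5. not Box s, v
6. s, v
7. not s, w
8. s, w
Accessibility: uRu, uRv, uRw, vRv, vRw, wRw
Branch closes: s and not s both at w.
Every branch of the negation's tableau closes; the branch above is one of them.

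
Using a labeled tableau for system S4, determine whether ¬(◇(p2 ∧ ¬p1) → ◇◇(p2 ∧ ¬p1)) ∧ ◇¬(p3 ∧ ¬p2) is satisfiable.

1. ¬(◇(p2 ∧ ¬p1) → ◇◇(p2 ∧ ¬p1)) ∧ ◇¬(p3 ∧ ¬p2), u
2. ¬(◇(p2 ∧ ¬p1) → ◇◇(p2 ∧ ¬p1)), u   [∧-rule on 1]
3. ◇¬(p3 ∧ ¬p2), u   [∧-rule on 1]
4. ◇(p2 ∧ ¬p1), u   [¬→-rule on 2]
5. ¬◇◇(p2 ∧ ¬p1), u   [¬→-rule on 2]
6. ¬◇(p2 ∧ ¬p1), u   [¬◇-rule on 5 via uRu]
7. ¬(p2 ∧ ¬p1), u   [¬◇-rule on 6 via uRu]
8. p1, u   [¬∧-rule on 7 (branches; this branch)]
9. ¬(p3 ∧ ¬p2), v   [◇-rule on 3: fresh world v, uRv]
10. ¬◇(p2 ∧ ¬p1), v   [¬◇-rule on 5 via uRv]
11. ¬(p2 ∧ ¬p1), v   [¬◇-rule on 6 via uRv]
12. p2, v   [¬∧-rule on 9 (branches; this branch)]
13. p1, v   [¬∧-rule on 11 (branches; this branch)]
14. p2 ∧ ¬p1, w   [◇-rule on 4: fresh world w, uRw]
15. p2, w   [∧-rule on 14]
16. ¬p1, w   [∧-rule on 14]
17. ¬◇(p2 ∧ ¬p1), w   [¬◇-rule on 5 via uRw]
18. ¬(p2 ∧ ¬p1), w   [¬◇-rule on 6 via uRw]
19. p1, w   [¬∧-rule on 18 (branches; this branch)]
Accessibility: uRu, uRv, uRw, vRv, wRw
Branch closes: p1 and ¬p1 both at w.
All branches of the tableau close; one closing branch shown above.

No, unsatisfiable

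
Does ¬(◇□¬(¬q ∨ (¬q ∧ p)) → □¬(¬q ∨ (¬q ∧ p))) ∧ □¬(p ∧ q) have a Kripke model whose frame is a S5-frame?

Unsatisfiable

1. ¬(◇□¬(¬q ∨ (¬q ∧ p)) → □¬(¬q ∨ (¬q ∧ p))) ∧ □¬(p ∧ q), 0
2. ¬(◇□¬(¬q ∨ (¬q ∧ p)) → □¬(¬q ∨ (¬q ∧ p))), 0
3. □¬(p ∧ q), 0
4. ◇□¬(¬q ∨ (¬q ∧ p)), 0
5. ¬□¬(¬q ∨ (¬q ∧ p)), 0
6. ¬(p ∧ q), 0
7. ¬p, 0
8. □¬(¬q ∨ (¬q ∧ p)), 1
9. ¬(p ∧ q), 1
10. ¬(¬q ∨ (¬q ∧ p)), 0
11. q, 0
12. ¬(¬q ∧ p), 0
13. ¬(¬q ∨ (¬q ∧ p)), 1
14. q, 1
15. ¬(¬q ∧ p), 1
16. ¬p, 1
17. ¬q ∨ (¬q ∧ p), 2
18. ¬(p ∧ q), 2
19. ¬(¬q ∨ (¬q ∧ p)), 2
20. q, 2
21. ¬(¬q ∧ p), 2
22. ¬q ∧ p, 2
23. ¬q, 2
24. p, 2
Accessibility: 0R0, 0R1, 0R2, 1R0, 1R1, 1R2, 2R0, 2R1, 2R2
Branch closes: q and ¬q both at 2.
Every branch closes; the branch above is one of them.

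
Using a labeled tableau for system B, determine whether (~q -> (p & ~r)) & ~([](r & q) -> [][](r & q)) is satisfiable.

1. (~q -> (p & ~r)) & ~([](r & q) -> [][](r & q)), u
2. ~q -> (p & ~r), u
3. ~([](r & q) -> [][](r & q)), u
4. [](r & q), u
5. ~[][](r & q), u
6. r & q, u
7. r, u
8. q, u
9. ~[](r & q), v
10. r & q, v
11. r, v
12. q, v
13. ~(r & q), w
14. ~q, w
Accessibility: uRu, uRv, vRu, vRv, vRw, wRv, wRw

Satisfiable (open branch found)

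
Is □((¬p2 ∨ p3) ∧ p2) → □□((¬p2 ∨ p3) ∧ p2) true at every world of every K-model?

Tableau for the negation ¬(□((¬p2 ∨ p3) ∧ p2) → □□((¬p2 ∨ p3) ∧ p2)):
1. ¬(□((¬p2 ∨ p3) ∧ p2) → □□((¬p2 ∨ p3) ∧ p2)), w0
2. □((¬p2 ∨ p3) ∧ p2), w0
3. ¬□□((¬p2 ∨ p3) ∧ p2), w0
4. ¬□((¬p2 ∨ p3) ∧ p2), w1
5. (¬p2 ∨ p3) ∧ p2, w1
6. ¬p2 ∨ p3, w1
7. p2, w1
8. p3, w1
9. ¬((¬p2 ∨ p3) ∧ p2), w2
10. ¬p2, w2
Accessibility: w0Rw1, w1Rw2
The negation has an open branch (countermodel exists).

Not valid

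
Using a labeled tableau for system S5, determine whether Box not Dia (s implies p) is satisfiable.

Satisfiable

1. Box not Dia (s implies p), w0
2. not Dia (s implies p), w0
3. not (s implies p), w0
4. s, w0
5. not p, w0
Accessibility: w0Rw0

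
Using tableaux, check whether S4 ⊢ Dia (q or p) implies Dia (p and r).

Tableau for the negation not (Dia (q or p) implies Dia (p and r)):
1. not (Dia (q or p) implies Dia (p and r)), w0
2. Dia (q or p), w0
3. not Dia (p and r), w0
4. not (p and r), w0
5. not r, w0
6. q or p, w1
7. not (p and r), w1
8. p, w1
9. not r, w1
Accessibility: w0Rw0, w0Rw1, w1Rw1
The negation has an open branch (countermodel exists).

Not valid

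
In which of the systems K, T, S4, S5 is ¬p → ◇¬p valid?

T-tableau for the negation ¬(¬p → ◇¬p):
1. ¬(¬p → ◇¬p), u
2. ¬p, u
3. ¬◇¬p, u
4. p, u
Accessibility: uRu
Branch closes: p and ¬p both at u.
Every branch closes (one shown): valid in T, hence also in S4, S5 (every theorem of T is a theorem of S4 and S5).
K-tableau for the negation ¬(¬p → ◇¬p):
1. ¬(¬p → ◇¬p), u
2. ¬p, u
3. ¬◇¬p, u
Complete open branch: countermodel on a K-frame, so not valid in K.

T, S4, S5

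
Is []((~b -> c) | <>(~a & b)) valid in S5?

Tableau for the negation ~[]((~b -> c) | <>(~a & b)):
1. ~[]((~b -> c) | <>(~a & b)), 0
2. ~((~b -> c) | <>(~a & b)), 1
3. ~(~b -> c), 1
4. ~<>(~a & b), 1
5. ~b, 1
6. ~c, 1
7. ~(~a & b), 0
8. ~(~a & b), 1
9. ~b, 0
Accessibility: 0R0, 0R1, 1R0, 1R1
The negation has an open branch (countermodel exists).

Invalid (countermodel exists)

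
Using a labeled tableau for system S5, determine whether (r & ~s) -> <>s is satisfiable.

Satisfiable

1. (r & ~s) -> <>s, 0
2. <>s, 0
3. s, 1
Accessibility: 0R0, 0R1, 1R0, 1R1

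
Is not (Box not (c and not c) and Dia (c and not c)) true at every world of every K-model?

Tableau for the negation Box not (c and not c) and Dia (c and not c):
1. Box not (c and not c) and Dia (c and not c), 0
2. Box not (c and not c), 0   [and-rule on 1]
3. Dia (c and not c), 0   [and-rule on 1]
4. c and not c, 1   [Dia-rule on 3: fresh world 1, 0R1]
5. c, 1   [and-rule on 4]
6. not c, 1   [and-rule on 4]
Accessibility: 0R1
Branch closes: c and not c both at 1.
Every branch of the negation's tableau closes; the branch above is one of them.

Valid in K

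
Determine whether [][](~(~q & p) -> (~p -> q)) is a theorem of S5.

Not valid

Tableau for the negation ~[][](~(~q & p) -> (~p -> q)):
1. ~[][](~(~q & p) -> (~p -> q)), 0
2. ~[](~(~q & p) -> (~p -> q)), 1
3. ~(~(~q & p) -> (~p -> q)), 2
4. ~(~q & p), 2
5. ~(~p -> q), 2
6. ~p, 2
7. ~q, 2
Accessibility: 0R0, 0R1, 0R2, 1R0, 1R1, 1R2, 2R0, 2R1, 2R2
The negation has an open branch (countermodel exists).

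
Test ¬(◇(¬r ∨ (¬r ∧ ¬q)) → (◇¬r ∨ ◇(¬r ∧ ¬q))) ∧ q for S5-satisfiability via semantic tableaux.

No, unsatisfiable

1. ¬(◇(¬r ∨ (¬r ∧ ¬q)) → (◇¬r ∨ ◇(¬r ∧ ¬q))) ∧ q, 0
2. ¬(◇(¬r ∨ (¬r ∧ ¬q)) → (◇¬r ∨ ◇(¬r ∧ ¬q))), 0   [∧-rule on 1]
3. q, 0   [∧-rule on 1]
4. ◇(¬r ∨ (¬r ∧ ¬q)), 0   [¬→-rule on 2]
5. ¬(◇¬r ∨ ◇(¬r ∧ ¬q)), 0   [¬→-rule on 2]
6. ¬◇¬r, 0   [¬∨-rule on 5]
7. ¬◇(¬r ∧ ¬q), 0   [¬∨-rule on 5]
8. r, 0   [¬◇-rule on 6 via 0R0]
9. ¬(¬r ∧ ¬q), 0   [¬◇-rule on 7 via 0R0]
10. ¬r ∨ (¬r ∧ ¬q), 1   [◇-rule on 4: fresh world 1, 0R1]
11. r, 1   [¬◇-rule on 6 via 0R1]
12. ¬(¬r ∧ ¬q), 1   [¬◇-rule on 7 via 0R1]
13. ¬r ∧ ¬q, 1   [∨-rule on 10 (branches; this branch)]
14. ¬r, 1   [∧-rule on 13]
15. ¬q, 1   [∧-rule on 13]
Accessibility: 0R0, 0R1, 1R0, 1R1
Branch closes: r and ¬r both at 1.
All branches of the tableau close; one closing branch shown above.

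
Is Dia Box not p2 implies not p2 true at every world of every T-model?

Tableau for the negation not (Dia Box not p2 implies not p2):
1. not (Dia Box not p2 implies not p2), 0
2. Dia Box not p2, 0   [neg-implies-rule on 1]
3. p2, 0   [neg-implies-rule on 1]
4. Box not p2, 1   [Dia-rule on 2: fresh world 1, 0R1]
5. not p2, 1   [Box-rule on 4 via 1R1]
Accessibility: 0R0, 0R1, 1R1
The negation has an open branch (countermodel exists).

No, not valid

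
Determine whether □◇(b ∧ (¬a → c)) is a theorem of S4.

Tableau for the negation ¬□◇(b ∧ (¬a → c)):
1. ¬□◇(b ∧ (¬a → c)), u
2. ¬◇(b ∧ (¬a → c)), v
3. ¬(b ∧ (¬a → c)), v
4. ¬(¬a → c), v
5. ¬a, v
6. ¬c, v
Accessibility: uRu, uRv, vRv
The negation has an open branch (countermodel exists).

No, not valid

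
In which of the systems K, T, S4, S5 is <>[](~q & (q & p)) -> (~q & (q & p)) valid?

T, S4, S5

K-tableau for the negation ~(<>[](~q & (q & p)) -> (~q & (q & p))):
1. ~(<>[](~q & (q & p)) -> (~q & (q & p))), w0
2. <>[](~q & (q & p)), w0   [~->-rule on 1]
3. ~(~q & (q & p)), w0   [~->-rule on 1]
4. ~(q & p), w0   [~&-rule on 3 (branches; this branch)]
5. ~p, w0   [~&-rule on 4 (branches; this branch)]
6. [](~q & (q & p)), w1   [<>-rule on 2: fresh world w1, w0Rw1]
Accessibility: w0Rw1
Complete open branch: countermodel on a K-frame, so not valid in K.
T-tableau for the negation ~(<>[](~q & (q & p)) -> (~q & (q & p))):
1. ~(<>[](~q & (q & p)) -> (~q & (q & p))), w0
2. <>[](~q & (q & p)), w0   [~->-rule on 1]
3. ~(~q & (q & p)), w0   [~->-rule on 1]
4. ~(q & p), w0   [~&-rule on 3 (branches; this branch)]
5. ~p, w0   [~&-rule on 4 (branches; this branch)]
6. [](~q & (q & p)), w1   [<>-rule on 2: fresh world w1, w0Rw1]
7. ~q & (q & p), w1   [[]-rule on 6 via w1Rw1]
8. ~q, w1   [&-rule on 7]
9. q & p, w1   [&-rule on 7]
10. q, w1   [&-rule on 9]
11. p, w1   [&-rule on 9]
Accessibility: w0Rw0, w0Rw1, w1Rw1
Branch closes: q and ~q both at w1.
Every branch closes (one shown): valid in T, hence also in S4, S5 (every theorem of T is a theorem of S4 and S5).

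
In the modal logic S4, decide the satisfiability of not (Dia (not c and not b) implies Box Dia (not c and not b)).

1. not (Dia (not c and not b) implies Box Dia (not c and not b)), 0
2. Dia (not c and not b), 0
3. not Box Dia (not c and not b), 0
4. not c and not b, 1
5. not c, 1
6. not b, 1
7. not Dia (not c and not b), 2
8. not (not c and not b), 2
9. b, 2
Accessibility: 0R0, 0R1, 0R2, 1R1, 2R2

Satisfiable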